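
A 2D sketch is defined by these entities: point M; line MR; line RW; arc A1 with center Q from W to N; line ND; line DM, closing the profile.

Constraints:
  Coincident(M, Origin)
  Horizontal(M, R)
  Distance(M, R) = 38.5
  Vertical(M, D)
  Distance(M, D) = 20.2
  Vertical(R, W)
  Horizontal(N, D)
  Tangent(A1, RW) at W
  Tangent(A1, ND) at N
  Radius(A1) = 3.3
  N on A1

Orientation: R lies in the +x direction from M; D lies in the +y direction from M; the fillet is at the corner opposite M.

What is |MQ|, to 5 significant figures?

39.047

M is at the origin; MR is horizontal with |MR| = 38.5 and R on the +x side, so R = (38.500, 0.0000). MD is vertical with |MD| = 20.2 and D on the +y side, so D = (0.0000, 20.200). The virtual corner opposite M is at (38.500, 20.200). The tangent condition forces QW to be normal to RW and tangency of A1 to ND means the radius QN is perpendicular to ND, with radius 3.3, so the center Q sits 3.3 in from both sides at Q = (35.200, 16.900). Then |MQ| = |Q − M| = 39.047.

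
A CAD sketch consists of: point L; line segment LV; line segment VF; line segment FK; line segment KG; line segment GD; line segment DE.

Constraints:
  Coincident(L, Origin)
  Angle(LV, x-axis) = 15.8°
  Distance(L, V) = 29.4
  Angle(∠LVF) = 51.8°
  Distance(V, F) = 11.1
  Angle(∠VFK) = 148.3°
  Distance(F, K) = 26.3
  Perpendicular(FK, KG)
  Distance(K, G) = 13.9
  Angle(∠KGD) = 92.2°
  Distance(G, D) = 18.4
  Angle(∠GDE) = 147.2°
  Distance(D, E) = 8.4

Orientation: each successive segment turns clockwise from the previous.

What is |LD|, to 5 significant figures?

10.338

L is at the origin; LV runs at 15.8° with length 29.4, so V = (28.289, 8.0050). ∠LVF = 51.8° gives VF at -112.40° from the x-axis; with |VF| = 11.1, F = (24.059, -2.2574). ∠VFK = 148.3° gives FK at -144.10° from the x-axis; with |FK| = 26.3, K = (2.7552, -17.679). FK is perpendicular to KG, so KG runs at 125.90°; with |KG| = 13.9, G = (-5.3953, -6.4194). ∠KGD = 92.2° gives GD at 38.100° from the x-axis; with |GD| = 18.4, D = (9.0843, 4.9340). Then |LD| = |D − L| = 10.338.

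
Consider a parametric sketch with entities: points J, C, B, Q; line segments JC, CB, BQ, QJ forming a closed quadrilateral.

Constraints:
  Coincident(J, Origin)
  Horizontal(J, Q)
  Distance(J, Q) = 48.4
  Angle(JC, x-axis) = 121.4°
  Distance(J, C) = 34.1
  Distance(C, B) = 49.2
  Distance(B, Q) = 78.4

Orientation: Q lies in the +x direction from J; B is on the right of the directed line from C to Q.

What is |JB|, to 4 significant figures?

33.59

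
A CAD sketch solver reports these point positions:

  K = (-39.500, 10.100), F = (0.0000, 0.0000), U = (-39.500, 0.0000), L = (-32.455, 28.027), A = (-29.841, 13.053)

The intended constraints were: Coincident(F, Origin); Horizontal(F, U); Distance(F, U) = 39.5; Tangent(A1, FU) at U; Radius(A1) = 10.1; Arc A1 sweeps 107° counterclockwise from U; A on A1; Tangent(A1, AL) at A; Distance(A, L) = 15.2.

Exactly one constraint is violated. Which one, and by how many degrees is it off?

Tangent(A1, AL) at A — off by 7.10°.

F = (0.00, 0.00) ✓; F.y = 0.00, U.y = 0.00 ✓; |FU| = 39.50 ✓; ∠(KU, UF) = 90.00° ✓; |KU| = 10.10 ✓; bearing(K→A) − bearing(K→U) = 107.0° ✓; |KA| = 10.10 ✓; ∠(KA, AL) = 97.10° ✗; |AL| = 15.20 ✓.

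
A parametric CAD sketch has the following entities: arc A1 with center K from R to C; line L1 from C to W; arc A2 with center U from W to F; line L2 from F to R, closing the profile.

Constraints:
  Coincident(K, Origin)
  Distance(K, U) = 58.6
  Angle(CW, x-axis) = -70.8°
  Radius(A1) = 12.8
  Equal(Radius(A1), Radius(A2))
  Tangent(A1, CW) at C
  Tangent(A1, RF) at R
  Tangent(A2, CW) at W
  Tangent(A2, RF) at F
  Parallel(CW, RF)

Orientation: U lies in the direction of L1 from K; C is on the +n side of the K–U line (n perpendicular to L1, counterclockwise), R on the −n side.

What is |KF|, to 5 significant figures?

59.982

Tangency of A1 to both parallel lines with radius 12.8 puts C and R at K ± 12.8·n: C = (12.088, 4.2095), R = (-12.088, -4.2095). Equal radii place W and F the same way about U: W = U + 12.8·n = (31.360, -51.131), F = U − 12.8·n = (7.1836, -59.550). Then |KF| = |F − K| = 59.982.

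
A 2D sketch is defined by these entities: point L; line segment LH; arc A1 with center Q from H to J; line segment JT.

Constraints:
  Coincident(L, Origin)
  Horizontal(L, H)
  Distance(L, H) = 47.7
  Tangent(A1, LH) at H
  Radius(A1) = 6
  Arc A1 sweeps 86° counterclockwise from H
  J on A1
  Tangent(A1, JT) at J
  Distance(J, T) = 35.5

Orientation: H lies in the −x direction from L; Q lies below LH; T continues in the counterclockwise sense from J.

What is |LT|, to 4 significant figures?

69.53

On A1, H sits at bearing 90° from Q; an 86° counterclockwise sweep puts J at bearing 176°, so J = Q + 6.0·(cos 176°, sin 176°) = (-53.69, -5.581). Tangency of A1 to JT means the radius QJ is perpendicular to JT, so JT runs along (−sin 176°, cos 176°); with |JT| = 35.5, T = (-56.16, -40.99). Then |LT| = |T − L| = 69.53.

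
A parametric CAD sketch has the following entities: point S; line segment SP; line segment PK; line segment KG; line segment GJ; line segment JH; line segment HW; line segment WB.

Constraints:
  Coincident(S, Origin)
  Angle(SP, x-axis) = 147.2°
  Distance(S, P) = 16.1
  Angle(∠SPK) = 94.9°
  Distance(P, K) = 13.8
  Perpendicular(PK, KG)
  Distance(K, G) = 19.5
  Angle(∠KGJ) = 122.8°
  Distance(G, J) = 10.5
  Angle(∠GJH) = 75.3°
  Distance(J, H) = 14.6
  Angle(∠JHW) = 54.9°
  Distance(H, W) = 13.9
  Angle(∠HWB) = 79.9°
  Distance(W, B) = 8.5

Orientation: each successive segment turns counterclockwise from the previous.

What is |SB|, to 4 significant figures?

13.18

S is at the origin; SP runs at 147.2° with length 16.1, so P = (-13.53, 8.722). ∠SPK = 94.9° gives PK at -127.7° from the x-axis; with |PK| = 13.8, K = (-21.97, -2.197). PK ⟂ KG, so KG runs at -37.70°; with |KG| = 19.5, G = (-6.543, -14.12). ∠KGJ = 122.8° gives GJ at 19.50° from the x-axis; with |GJ| = 10.5, J = (3.354, -10.62). ∠GJH = 75.3° gives JH at 124.2° from the x-axis; with |JH| = 14.6, H = (-4.852, 1.458). ∠JHW = 54.9° gives HW at -110.7° from the x-axis; with |HW| = 13.9, W = (-9.765, -11.54). ∠HWB = 79.9° gives WB at -10.60° from the x-axis; with |WB| = 8.5, B = (-1.410, -13.11). Then |SB| = |B − S| = 13.18.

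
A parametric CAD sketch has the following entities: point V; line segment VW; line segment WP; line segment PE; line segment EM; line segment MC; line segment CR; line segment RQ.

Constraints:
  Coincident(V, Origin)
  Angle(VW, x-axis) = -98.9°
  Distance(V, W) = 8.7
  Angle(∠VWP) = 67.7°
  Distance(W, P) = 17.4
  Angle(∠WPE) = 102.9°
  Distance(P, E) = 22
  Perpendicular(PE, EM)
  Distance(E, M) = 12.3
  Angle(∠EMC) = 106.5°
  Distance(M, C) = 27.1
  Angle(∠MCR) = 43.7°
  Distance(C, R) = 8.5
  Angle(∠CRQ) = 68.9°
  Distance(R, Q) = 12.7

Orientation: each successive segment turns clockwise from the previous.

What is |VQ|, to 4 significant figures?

7.793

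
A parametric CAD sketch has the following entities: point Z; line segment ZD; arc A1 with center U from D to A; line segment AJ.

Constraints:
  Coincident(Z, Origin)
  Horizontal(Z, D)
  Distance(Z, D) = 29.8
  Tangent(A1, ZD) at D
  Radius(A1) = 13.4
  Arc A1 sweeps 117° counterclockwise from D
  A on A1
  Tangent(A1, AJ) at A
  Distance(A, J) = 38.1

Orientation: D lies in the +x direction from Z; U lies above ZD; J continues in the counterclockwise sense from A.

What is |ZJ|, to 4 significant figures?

58.76

On A1, D sits at bearing -90° from U; a 117° counterclockwise sweep puts A at bearing 27°, so A = U + 13.4·(cos 27°, sin 27°) = (41.74, 19.48). Since A1 is tangent to AJ there, UA ⟂ AJ, so AJ runs along (−sin 27°, cos 27°); with |AJ| = 38.1, J = (24.44, 53.43). Then |ZJ| = |J − Z| = 58.76.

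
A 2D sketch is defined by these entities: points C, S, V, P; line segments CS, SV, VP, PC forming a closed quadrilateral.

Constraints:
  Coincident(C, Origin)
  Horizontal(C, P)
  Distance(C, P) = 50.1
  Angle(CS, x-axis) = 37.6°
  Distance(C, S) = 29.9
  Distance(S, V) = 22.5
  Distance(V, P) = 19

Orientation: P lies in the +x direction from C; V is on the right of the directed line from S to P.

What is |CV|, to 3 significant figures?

31.5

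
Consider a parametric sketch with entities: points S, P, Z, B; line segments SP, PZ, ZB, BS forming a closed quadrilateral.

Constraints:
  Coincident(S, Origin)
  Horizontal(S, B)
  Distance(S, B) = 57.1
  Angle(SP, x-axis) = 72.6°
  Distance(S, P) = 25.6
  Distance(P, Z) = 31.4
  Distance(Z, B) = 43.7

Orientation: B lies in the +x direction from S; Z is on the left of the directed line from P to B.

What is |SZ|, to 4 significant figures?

52.40

S is at the origin; S and B share the same y with |SB| = 57.1 and B in +x, so B = (57.1, 0). SP runs at 72.6° with |SP| = 25.6, so P = (7.655, 24.43). Z is determined by |PZ| = 31.4 and |ZB| = 43.7 together: it lies at the intersection of circle(P, 31.4) and circle(B, 43.7). With |PB| = 55.15, the foot of the radical line on PB is 19.20 from P and the perpendicular offset is √(31.4² − 19.20²) = 24.85. Taking the left-of-PB solution: Z = (35.87, 38.20).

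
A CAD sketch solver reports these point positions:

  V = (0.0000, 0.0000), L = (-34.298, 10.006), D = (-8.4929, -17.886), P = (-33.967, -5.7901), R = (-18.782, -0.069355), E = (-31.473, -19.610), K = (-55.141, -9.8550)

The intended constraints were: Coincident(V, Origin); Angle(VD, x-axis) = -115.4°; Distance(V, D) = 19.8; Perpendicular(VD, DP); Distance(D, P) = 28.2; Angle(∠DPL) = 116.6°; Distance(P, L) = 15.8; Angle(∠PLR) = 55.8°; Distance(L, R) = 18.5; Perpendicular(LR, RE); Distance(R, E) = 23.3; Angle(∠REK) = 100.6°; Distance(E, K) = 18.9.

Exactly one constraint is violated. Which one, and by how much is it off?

Distance(E, K) = 18.9 — off by 6.70.

V = (0.00, 0.00) ✓; VD at -115.4° ✓; |VD| = 19.80 ✓; ∠(VD, DP) = 90.00° ✓; |DP| = 28.20 ✓; ∠DPL = 116.6° ✓; |PL| = 15.80 ✓; ∠PLR = 55.80° ✓; |LR| = 18.50 ✓; ∠(LR, RE) = 90.00° ✓; |RE| = 23.30 ✓; ∠REK = 100.6° ✓; |EK| = 25.60 ✗.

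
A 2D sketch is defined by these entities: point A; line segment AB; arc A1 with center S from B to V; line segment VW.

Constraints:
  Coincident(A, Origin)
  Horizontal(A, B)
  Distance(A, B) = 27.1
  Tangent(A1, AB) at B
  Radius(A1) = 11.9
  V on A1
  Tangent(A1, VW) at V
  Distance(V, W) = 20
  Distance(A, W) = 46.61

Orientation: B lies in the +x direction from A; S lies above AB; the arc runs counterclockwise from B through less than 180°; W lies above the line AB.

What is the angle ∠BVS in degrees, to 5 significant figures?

34.383°

Checks: |SV| = 11.90 ✓; ∠(SV, VW) = 90.00° ✓; |VW| = 20.00 ✓; |AW| = 46.61 ✓.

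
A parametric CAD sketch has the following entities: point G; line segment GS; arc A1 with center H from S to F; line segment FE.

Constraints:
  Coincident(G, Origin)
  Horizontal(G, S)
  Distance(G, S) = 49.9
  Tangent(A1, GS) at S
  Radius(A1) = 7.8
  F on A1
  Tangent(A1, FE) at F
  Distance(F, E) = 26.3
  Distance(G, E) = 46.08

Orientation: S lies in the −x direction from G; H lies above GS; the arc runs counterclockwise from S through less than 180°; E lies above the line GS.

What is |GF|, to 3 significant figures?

42.8

G is at the origin; G and S share the same y with |GS| = 49.9 and S on the −x side, so S = (-49.9, 0.00). Since A1 is tangent to GS there, HS ⟂ GS, so H = S + (0, 7.8) = (-49.9, 7.80). Since HF ⟂ FE (tangency), |HE| = √(7.8² + 26.3²) = 27.4 regardless of where F sits on A1. So E lies on both circle(G, 46.08) and circle(H, 27.4); the above-GS intersection is E = (-34.5, 30.5). F is the foot of the tangent from E: F = (-42.5, 5.45).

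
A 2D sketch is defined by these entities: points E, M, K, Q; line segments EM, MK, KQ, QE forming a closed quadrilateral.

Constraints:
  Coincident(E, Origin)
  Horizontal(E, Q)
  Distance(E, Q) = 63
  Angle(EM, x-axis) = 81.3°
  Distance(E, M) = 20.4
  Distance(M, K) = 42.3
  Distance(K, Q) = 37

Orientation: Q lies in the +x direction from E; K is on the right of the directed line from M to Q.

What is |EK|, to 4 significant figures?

31.65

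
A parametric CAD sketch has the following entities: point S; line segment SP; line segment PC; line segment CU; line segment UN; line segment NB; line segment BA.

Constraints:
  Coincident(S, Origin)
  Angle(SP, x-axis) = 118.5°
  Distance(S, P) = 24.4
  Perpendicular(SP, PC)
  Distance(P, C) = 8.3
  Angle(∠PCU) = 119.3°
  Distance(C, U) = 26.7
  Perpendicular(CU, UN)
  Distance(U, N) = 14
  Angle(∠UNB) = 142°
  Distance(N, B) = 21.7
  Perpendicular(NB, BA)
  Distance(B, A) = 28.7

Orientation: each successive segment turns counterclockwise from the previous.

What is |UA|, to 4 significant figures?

38.40

S is at the origin; SP runs at 118.5° with length 24.4, so P = (-11.64, 21.44). SP ⟂ PC, so PC runs at -151.5°; with |PC| = 8.3, C = (-18.94, 17.48). ∠PCU = 119.3° gives CU at -90.80° from the x-axis; with |CU| = 26.7, U = (-19.31, -9.215). The perpendicularity gives UN at right angles to CU, so UN runs at -0.8000°; with |UN| = 14.0, N = (-5.311, -9.410). ∠UNB = 142.0° gives NB at 37.20° from the x-axis; with |NB| = 21.7, B = (11.97, 3.710). NB is perpendicular to BA, so BA runs at 127.2°; with |BA| = 28.7, A = (-5.378, 26.57). Then |UA| = |A − U| = 38.40.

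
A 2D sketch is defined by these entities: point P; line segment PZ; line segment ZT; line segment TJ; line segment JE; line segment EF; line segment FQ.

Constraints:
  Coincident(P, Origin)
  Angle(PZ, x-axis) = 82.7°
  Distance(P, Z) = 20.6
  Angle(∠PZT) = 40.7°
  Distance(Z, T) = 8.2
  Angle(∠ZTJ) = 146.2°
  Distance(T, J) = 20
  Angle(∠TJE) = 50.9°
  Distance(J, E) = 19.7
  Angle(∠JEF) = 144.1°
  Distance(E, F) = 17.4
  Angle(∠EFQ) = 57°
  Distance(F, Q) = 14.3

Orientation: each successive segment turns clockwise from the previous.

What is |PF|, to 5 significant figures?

26.185

P is at the origin; PZ runs at 82.7° with length 20.6, so Z = (2.6175, 20.433). ∠PZT = 40.7° gives ZT at -56.600° from the x-axis; with |ZT| = 8.2, T = (7.1315, 13.587). ∠ZTJ = 146.2° gives TJ at -90.400° from the x-axis; with |TJ| = 20.0, J = (6.9918, -6.4122). ∠TJE = 50.9° gives JE at 140.50° from the x-axis; with |JE| = 19.7, E = (-8.2092, 6.1185). ∠JEF = 144.1° gives EF at 104.60° from the x-axis; with |EF| = 17.4, F = (-12.595, 22.957). Then |PF| = |F − P| = 26.185.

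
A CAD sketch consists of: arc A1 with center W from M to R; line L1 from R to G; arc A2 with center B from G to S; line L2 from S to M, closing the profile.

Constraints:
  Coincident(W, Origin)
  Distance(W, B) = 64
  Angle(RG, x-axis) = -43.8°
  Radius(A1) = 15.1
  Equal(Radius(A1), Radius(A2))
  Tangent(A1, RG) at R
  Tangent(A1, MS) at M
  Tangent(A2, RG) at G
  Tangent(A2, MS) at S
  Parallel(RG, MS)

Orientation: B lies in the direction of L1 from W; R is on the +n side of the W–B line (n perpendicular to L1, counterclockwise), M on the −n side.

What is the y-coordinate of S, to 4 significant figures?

-55.20

The slot axis is L1's direction at -43.8°, so u = (cos -43.8°, sin -43.8°) = (0.7218, -0.6921) and n = (−sin -43.8°, cos -43.8°) = (0.6921, 0.7218). W is at the origin and B lies 64.0 along u from W, so B = 64.0·u = (46.19, -44.30). Tangency of A1 to both parallel lines with radius 15.1 puts R and M at W ± 15.1·n: R = (10.45, 10.90), M = (-10.45, -10.90). Equal radii place G and S the same way about B: G = B + 15.1·n = (56.64, -33.40), S = B − 15.1·n = (35.74, -55.20). So S.y = -55.20.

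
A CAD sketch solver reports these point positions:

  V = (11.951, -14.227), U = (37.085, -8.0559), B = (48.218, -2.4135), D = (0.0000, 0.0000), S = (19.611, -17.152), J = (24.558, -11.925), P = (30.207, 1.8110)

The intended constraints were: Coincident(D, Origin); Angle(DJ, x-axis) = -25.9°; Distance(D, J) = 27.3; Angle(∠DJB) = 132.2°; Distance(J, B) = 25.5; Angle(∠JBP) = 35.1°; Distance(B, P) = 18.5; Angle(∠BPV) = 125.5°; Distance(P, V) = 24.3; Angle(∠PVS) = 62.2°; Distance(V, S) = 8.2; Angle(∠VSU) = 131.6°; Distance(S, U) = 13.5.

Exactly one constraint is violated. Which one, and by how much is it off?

Distance(S, U) = 13.5 — off by 6.20.

D = (0.00, 0.00) ✓; DJ at -25.90° ✓; |DJ| = 27.30 ✓; ∠DJB = 132.2° ✓; |JB| = 25.50 ✓; ∠JBP = 35.10° ✓; |BP| = 18.50 ✓; ∠BPV = 125.5° ✓; |PV| = 24.30 ✓; ∠PVS = 62.20° ✓; |VS| = 8.199 ✓; ∠VSU = 131.6° ✓; |SU| = 19.70 ✗.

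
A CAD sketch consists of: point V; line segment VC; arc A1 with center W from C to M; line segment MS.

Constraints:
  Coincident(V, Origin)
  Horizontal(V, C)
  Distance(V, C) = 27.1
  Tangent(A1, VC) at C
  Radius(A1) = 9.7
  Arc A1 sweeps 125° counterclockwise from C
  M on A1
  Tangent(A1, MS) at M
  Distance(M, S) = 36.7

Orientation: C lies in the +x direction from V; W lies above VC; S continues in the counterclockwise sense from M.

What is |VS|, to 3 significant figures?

47.4

V is at the origin; VC is horizontal with |VC| = 27.1 and C on the +x side, so C = (27.1, 0.00). Since A1 is tangent to VC there, WC ⟂ VC, so W = C + (0, 9.7) = (27.1, 9.70). On A1, C sits at bearing -90° from W; a 125° counterclockwise sweep puts M at bearing 35°, so M = W + 9.7·(cos 35°, sin 35°) = (35.0, 15.3). Since A1 is tangent to MS there, WM ⟂ MS, so MS runs along (−sin 35°, cos 35°); with |MS| = 36.7, S = (14.0, 45.3). Then |VS| = |S − V| = 47.4.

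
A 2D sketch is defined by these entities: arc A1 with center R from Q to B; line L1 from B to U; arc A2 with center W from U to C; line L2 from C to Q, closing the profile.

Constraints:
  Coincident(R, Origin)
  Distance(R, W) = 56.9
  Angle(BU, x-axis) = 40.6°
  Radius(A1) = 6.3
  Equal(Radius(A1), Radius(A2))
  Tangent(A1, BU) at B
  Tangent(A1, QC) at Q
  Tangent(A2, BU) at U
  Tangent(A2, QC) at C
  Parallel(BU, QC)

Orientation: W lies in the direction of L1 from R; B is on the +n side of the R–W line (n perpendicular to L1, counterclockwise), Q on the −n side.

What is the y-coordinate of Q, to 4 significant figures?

-4.783

The slot axis is L1's direction at 40.6°, so u = (cos 40.6°, sin 40.6°) = (0.7593, 0.6508) and n = (−sin 40.6°, cos 40.6°) = (-0.6508, 0.7593). R is at the origin and W lies 56.9 along u from R, so W = 56.9·u = (43.20, 37.03). Tangency of A1 to both parallel lines with radius 6.3 puts B and Q at R ± 6.3·n: B = (-4.100, 4.783), Q = (4.100, -4.783). So Q.y = -4.783.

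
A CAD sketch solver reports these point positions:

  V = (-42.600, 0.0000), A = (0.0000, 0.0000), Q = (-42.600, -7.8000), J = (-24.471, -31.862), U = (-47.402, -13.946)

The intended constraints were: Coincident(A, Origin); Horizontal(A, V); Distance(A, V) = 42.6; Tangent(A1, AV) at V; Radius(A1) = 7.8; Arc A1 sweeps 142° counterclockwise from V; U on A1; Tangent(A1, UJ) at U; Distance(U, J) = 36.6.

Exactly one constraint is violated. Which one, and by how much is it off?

Distance(U, J) = 36.6 — off by 7.50.

A = (0.00, 0.00) ✓; A.y = 0.00, V.y = 0.00 ✓; |AV| = 42.60 ✓; ∠(QV, VA) = 90.00° ✓; |QV| = 7.800 ✓; bearing(Q→U) − bearing(Q→V) = 142.0° ✓; |QU| = 7.800 ✓; ∠(QU, UJ) = 90.00° ✓; |UJ| = 29.10 ✗.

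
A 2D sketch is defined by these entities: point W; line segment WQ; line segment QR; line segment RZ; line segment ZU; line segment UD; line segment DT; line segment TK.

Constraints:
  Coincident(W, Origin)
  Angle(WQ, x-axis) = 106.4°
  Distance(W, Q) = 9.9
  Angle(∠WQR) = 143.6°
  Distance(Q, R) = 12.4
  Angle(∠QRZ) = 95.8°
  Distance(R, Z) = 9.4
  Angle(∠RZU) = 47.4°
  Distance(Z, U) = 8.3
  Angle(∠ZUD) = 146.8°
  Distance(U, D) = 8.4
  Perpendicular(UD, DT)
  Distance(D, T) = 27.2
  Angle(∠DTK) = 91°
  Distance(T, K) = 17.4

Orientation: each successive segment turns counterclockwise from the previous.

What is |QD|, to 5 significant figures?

5.1981

W is at the origin; WQ runs at 106.4° with length 9.9, so Q = (-2.7952, 9.4972). ∠WQR = 143.6° gives QR at 142.80° from the x-axis; with |QR| = 12.4, R = (-12.672, 16.994). ∠QRZ = 95.8° gives RZ at -133.00° from the x-axis; with |RZ| = 9.4, Z = (-19.083, 10.120). ∠RZU = 47.4° gives ZU at -0.40000° from the x-axis; with |ZU| = 8.3, U = (-10.783, 10.062). ∠ZUD = 146.8° gives UD at 32.800° from the x-axis; with |UD| = 8.4, D = (-3.7224, 14.612). Then |QD| = |D − Q| = 5.1981.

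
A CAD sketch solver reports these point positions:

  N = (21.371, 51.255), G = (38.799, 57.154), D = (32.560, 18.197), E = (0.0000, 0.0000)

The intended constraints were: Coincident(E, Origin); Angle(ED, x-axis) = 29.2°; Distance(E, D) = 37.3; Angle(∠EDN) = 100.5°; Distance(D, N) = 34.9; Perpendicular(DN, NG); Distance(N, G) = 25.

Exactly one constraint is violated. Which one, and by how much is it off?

Distance(N, G) = 25 — off by 6.60.

E = (0.00, 0.00) ✓; ED at 29.20° ✓; |ED| = 37.30 ✓; ∠EDN = 100.5° ✓; |DN| = 34.90 ✓; ∠(DN, NG) = 90.00° ✓; |NG| = 18.40 ✗.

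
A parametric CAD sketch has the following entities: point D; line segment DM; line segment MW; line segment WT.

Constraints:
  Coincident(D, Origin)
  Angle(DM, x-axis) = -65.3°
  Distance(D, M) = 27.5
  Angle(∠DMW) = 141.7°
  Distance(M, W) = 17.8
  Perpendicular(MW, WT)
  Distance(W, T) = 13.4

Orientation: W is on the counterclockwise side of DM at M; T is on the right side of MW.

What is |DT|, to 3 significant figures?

49.8

D is at the origin; DM runs at -65.3° with length 27.5, so M = 27.5·(cos -65.3°, sin -65.3°) = (11.5, -25.0). ∠DMW = 141.7°, so MW runs at -65.3° + (180° − 141.7°) = -27.0° from the x-axis; with |MW| = 17.8, W = M + 17.8·(cos -27.0°, sin -27.0°) = (27.4, -33.1). MW ⟂ WT; with |WT| = 13.4 on the right of MW, T = W + 13.4·(-0.454, -0.891) = (21.3, -45.0). Then |DT| = |T − D| = 49.8.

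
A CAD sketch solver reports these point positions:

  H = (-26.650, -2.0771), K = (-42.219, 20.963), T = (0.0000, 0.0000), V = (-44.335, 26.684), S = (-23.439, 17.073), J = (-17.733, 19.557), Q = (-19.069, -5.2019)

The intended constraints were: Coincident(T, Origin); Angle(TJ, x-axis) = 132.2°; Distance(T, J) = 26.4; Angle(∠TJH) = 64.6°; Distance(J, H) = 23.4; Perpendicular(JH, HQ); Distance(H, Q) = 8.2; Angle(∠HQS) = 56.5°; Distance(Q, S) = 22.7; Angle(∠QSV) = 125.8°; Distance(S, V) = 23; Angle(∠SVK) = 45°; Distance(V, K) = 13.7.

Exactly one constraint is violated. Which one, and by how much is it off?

Distance(V, K) = 13.7 — off by 7.60.

T = (0.00, 0.00) ✓; TJ at 132.2° ✓; |TJ| = 26.40 ✓; ∠TJH = 64.60° ✓; |JH| = 23.40 ✓; ∠(JH, HQ) = 90.00° ✓; |HQ| = 8.200 ✓; ∠HQS = 56.50° ✓; |QS| = 22.70 ✓; ∠QSV = 125.8° ✓; |SV| = 23.00 ✓; ∠SVK = 45.00° ✓; |VK| = 6.100 ✗.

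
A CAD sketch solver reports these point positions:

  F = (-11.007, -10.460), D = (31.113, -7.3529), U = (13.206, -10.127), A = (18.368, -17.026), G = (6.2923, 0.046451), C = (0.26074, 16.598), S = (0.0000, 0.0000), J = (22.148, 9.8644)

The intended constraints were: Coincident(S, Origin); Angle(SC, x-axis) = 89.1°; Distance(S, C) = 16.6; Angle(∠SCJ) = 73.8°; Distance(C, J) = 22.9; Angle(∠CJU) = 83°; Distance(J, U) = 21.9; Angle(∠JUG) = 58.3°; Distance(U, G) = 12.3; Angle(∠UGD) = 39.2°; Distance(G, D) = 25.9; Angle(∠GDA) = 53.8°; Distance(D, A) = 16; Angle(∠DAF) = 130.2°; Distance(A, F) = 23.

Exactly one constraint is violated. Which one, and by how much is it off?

Distance(A, F) = 23 — off by 7.10.

S = (0.00, 0.00) ✓; SC at 89.10° ✓; |SC| = 16.60 ✓; ∠SCJ = 73.80° ✓; |CJ| = 22.90 ✓; ∠CJU = 83.00° ✓; |JU| = 21.90 ✓; ∠JUG = 58.30° ✓; |UG| = 12.30 ✓; ∠UGD = 39.20° ✓; |GD| = 25.90 ✓; ∠GDA = 53.80° ✓; |DA| = 16.00 ✓; ∠DAF = 130.2° ✓; |AF| = 30.10 ✗.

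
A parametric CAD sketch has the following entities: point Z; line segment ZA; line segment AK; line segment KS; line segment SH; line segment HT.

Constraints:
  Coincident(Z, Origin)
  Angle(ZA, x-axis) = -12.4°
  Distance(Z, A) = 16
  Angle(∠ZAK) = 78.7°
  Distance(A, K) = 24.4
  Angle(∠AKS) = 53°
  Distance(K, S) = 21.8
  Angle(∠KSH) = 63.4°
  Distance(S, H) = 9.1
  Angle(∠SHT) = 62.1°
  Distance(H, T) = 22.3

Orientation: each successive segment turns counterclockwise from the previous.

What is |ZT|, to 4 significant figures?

27.03

Z is at the origin; ZA runs at -12.4° with length 16.0, so A = (15.63, -3.436). ∠ZAK = 78.7° gives AK at 88.90° from the x-axis; with |AK| = 24.4, K = (16.10, 20.96). ∠AKS = 53.0° gives KS at -144.1° from the x-axis; with |KS| = 21.8, S = (-1.564, 8.177). ∠KSH = 63.4° gives SH at -27.50° from the x-axis; with |SH| = 9.1, H = (6.508, 3.975). ∠SHT = 62.1° gives HT at 90.40° from the x-axis; with |HT| = 22.3, T = (6.352, 26.27). Then |ZT| = |T − Z| = 27.03.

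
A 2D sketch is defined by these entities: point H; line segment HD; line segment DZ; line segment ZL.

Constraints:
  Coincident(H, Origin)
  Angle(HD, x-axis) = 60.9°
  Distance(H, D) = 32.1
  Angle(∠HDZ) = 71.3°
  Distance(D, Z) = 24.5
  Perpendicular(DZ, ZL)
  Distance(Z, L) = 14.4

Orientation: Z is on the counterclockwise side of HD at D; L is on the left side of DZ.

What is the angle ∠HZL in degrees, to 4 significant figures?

25.05°

H is at the origin; HD runs at 60.9° with length 32.1, so D = 32.1·(cos 60.9°, sin 60.9°) = (15.61, 28.05). ∠HDZ = 71.3°, so DZ runs at 60.9° + (180° − 71.3°) = 169.6° from the x-axis; with |DZ| = 24.5, Z = D + 24.5·(cos 169.6°, sin 169.6°) = (-8.486, 32.47). The perpendicularity gives ZL at right angles to DZ; with |ZL| = 14.4 on the left of DZ, L = Z + 14.4·(-0.1805, -0.9836) = (-11.09, 18.31). Then cos ∠HZL = ZH·ZL / (|ZH||ZL|), giving 25.05°.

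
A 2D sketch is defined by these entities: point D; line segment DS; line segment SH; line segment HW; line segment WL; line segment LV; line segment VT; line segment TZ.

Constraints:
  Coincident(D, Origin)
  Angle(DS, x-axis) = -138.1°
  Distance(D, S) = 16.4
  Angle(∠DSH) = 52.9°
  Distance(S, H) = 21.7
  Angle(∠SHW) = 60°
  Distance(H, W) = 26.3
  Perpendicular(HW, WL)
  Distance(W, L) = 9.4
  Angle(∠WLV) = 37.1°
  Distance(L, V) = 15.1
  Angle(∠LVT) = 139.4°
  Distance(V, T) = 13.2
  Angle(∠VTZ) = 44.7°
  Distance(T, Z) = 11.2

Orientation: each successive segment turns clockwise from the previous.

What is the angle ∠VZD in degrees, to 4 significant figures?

23.55°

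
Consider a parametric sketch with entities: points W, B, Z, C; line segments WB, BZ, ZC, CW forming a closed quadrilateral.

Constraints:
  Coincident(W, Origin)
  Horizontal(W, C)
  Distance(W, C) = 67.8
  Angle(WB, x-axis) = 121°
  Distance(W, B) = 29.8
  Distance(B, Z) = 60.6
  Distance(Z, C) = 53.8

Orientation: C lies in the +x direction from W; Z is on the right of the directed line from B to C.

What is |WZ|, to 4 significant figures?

30.96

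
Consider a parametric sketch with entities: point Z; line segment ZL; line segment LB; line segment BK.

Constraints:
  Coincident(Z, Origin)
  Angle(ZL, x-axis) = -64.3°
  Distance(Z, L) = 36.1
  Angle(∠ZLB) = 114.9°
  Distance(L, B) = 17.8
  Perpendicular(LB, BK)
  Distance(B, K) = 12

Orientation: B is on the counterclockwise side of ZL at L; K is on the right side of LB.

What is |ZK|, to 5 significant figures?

55.597

Z is at the origin; ZL runs at -64.3° with length 36.1, so L = 36.1·(cos -64.3°, sin -64.3°) = (15.655, -32.529). ∠ZLB = 114.9°, so LB runs at -64.3° + (180° − 114.9°) = 0.80000° from the x-axis; with |LB| = 17.8, B = L + 17.8·(cos 0.80000°, sin 0.80000°) = (33.453, -32.280). LB ⟂ BK; with |BK| = 12.0 on the right of LB, K = B + 12.0·(0.013962, -0.99990) = (33.621, -44.279). Then |ZK| = |K − Z| = 55.597.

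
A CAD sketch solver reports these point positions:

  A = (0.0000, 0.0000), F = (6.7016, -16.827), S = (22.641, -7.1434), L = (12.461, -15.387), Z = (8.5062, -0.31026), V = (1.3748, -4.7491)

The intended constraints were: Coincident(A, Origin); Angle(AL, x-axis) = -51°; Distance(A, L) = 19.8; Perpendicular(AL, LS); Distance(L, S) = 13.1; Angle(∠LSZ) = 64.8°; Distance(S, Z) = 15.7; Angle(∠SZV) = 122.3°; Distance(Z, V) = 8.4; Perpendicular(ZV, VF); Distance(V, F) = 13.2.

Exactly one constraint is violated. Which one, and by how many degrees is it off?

Perpendicular(ZV, VF) — off by 8.10°.

A = (0.00, 0.00) ✓; AL at -51.00° ✓; |AL| = 19.80 ✓; ∠(AL, LS) = 90.00° ✓; |LS| = 13.10 ✓; ∠LSZ = 64.80° ✓; |SZ| = 15.70 ✓; ∠SZV = 122.3° ✓; |ZV| = 8.400 ✓; ∠(ZV, VF) = 81.90° ✗; |VF| = 13.20 ✓.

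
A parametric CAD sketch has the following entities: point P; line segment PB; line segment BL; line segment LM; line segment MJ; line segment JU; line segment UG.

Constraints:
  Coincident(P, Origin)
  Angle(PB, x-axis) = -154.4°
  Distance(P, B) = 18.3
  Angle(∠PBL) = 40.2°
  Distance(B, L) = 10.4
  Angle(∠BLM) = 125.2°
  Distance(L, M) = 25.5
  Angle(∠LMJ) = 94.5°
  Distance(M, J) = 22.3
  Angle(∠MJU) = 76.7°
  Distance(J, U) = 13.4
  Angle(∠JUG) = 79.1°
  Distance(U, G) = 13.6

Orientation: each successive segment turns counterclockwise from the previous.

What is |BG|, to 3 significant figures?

24.6

∠MJU = 76.7° gives JU at -131° from the x-axis; with |JU| = 13.4, U = (-8.77, 13.9). ∠JUG = 79.1° gives UG at -30.1° from the x-axis; with |UG| = 13.6, G = (3.00, 7.11). Then |BG| = |G − B| = 24.6.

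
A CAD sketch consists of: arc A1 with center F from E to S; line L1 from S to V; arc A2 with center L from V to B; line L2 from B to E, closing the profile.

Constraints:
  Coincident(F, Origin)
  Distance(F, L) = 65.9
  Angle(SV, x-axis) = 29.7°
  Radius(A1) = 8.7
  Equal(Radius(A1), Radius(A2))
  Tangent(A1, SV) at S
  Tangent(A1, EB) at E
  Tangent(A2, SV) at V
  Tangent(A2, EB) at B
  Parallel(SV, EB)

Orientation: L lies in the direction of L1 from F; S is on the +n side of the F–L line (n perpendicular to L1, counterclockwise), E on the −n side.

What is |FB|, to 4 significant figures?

66.47

The slot axis is L1's direction at 29.7°, so u = (cos 29.7°, sin 29.7°) = (0.8686, 0.4955) and n = (−sin 29.7°, cos 29.7°) = (-0.4955, 0.8686). F is at the origin and L lies 65.9 along u from F, so L = 65.9·u = (57.24, 32.65). Tangency of A1 to both parallel lines with radius 8.7 puts S and E at F ± 8.7·n: S = (-4.310, 7.557), E = (4.310, -7.557). Equal radii place V and B the same way about L: V = L + 8.7·n = (52.93, 40.21), B = L − 8.7·n = (61.55, 25.09). Then |FB| = |B − F| = 66.47.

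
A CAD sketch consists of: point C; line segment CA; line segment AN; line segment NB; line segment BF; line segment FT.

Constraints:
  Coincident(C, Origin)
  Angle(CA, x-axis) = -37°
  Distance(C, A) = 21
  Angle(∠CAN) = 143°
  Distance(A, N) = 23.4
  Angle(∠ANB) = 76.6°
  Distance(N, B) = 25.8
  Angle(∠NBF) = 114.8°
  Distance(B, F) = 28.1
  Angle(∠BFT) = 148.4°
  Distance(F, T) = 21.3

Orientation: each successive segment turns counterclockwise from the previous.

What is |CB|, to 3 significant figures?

36.4

C is at the origin; CA runs at -37.0° with length 21.0, so A = (16.8, -12.6). ∠CAN = 143.0° gives AN at 0.00° from the x-axis; with |AN| = 23.4, N = (40.2, -12.6). ∠ANB = 76.6° gives NB at 103° from the x-axis; with |NB| = 25.8, B = (34.2, 12.5). Then |CB| = |B − C| = 36.4.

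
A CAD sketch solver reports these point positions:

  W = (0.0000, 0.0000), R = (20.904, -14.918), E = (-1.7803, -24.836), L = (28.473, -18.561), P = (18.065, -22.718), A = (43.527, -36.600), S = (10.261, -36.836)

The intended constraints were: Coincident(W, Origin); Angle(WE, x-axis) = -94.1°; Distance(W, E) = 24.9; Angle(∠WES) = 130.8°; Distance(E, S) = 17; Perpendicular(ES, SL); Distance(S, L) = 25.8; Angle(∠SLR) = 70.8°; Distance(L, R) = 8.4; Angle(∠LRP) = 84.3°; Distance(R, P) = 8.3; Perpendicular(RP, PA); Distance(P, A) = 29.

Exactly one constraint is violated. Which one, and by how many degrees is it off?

Perpendicular(RP, PA) — off by 8.60°.

W = (0.00, 0.00) ✓; WE at -94.10° ✓; |WE| = 24.90 ✓; ∠WES = 130.8° ✓; |ES| = 17.00 ✓; ∠(ES, SL) = 90.00° ✓; |SL| = 25.80 ✓; ∠SLR = 70.80° ✓; |LR| = 8.400 ✓; ∠LRP = 84.30° ✓; |RP| = 8.301 ✓; ∠(RP, PA) = 81.40° ✗; |PA| = 29.00 ✓.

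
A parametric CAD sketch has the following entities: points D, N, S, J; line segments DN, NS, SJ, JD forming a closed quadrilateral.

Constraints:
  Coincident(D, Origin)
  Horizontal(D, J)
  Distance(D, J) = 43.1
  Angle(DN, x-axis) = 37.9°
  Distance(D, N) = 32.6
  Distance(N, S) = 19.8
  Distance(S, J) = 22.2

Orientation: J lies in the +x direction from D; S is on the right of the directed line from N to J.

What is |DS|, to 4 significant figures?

20.93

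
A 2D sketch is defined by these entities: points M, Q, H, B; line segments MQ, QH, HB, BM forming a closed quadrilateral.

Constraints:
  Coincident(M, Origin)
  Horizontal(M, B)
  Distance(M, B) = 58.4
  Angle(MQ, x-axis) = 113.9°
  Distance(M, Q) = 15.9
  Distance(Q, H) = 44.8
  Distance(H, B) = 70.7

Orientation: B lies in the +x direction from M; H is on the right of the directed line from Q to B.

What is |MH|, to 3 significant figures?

30.7

Checks: M.y = 0.00, B.y = 0.00 ✓; |QH| = 44.80 ✓; |HB| = 70.70 ✓.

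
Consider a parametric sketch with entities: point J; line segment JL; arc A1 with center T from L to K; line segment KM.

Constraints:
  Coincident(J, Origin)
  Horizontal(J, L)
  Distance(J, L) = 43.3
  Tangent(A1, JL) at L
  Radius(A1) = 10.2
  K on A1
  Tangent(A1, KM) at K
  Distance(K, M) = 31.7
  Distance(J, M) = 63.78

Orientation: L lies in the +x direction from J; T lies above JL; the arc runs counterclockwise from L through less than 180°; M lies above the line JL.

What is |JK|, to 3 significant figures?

54.7

J is at the origin; J and L share the same y with |JL| = 43.3 and L on the +x side, so L = (43.3, 0.00). Since A1 is tangent to JL there, TL ⟂ JL, so T = L + (0, 10.2) = (43.3, 10.2). Since TK ⟂ KM (tangency), |TM| = √(10.2² + 31.7²) = 33.3 regardless of where K sits on A1. So M lies on both circle(J, 63.78) and circle(T, 33.3); the above-JL intersection is M = (46.8, 43.3). K is the foot of the tangent from M: K = (53.3, 12.3).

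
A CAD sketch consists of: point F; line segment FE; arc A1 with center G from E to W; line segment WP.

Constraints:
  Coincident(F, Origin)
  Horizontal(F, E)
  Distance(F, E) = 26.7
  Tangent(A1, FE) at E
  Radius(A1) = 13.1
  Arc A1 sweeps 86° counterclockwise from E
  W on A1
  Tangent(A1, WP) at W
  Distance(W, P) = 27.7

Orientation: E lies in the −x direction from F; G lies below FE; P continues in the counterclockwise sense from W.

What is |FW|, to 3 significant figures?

41.6

Tangency of A1 to FE means the radius GE is perpendicular to FE, so G = E + (0, -13.1) = (-26.7, -13.1). On A1, E sits at bearing 90° from G; an 86° counterclockwise sweep puts W at bearing 176°, so W = G + 13.1·(cos 176°, sin 176°) = (-39.8, -12.2). Then |FW| = |W − F| = 41.6.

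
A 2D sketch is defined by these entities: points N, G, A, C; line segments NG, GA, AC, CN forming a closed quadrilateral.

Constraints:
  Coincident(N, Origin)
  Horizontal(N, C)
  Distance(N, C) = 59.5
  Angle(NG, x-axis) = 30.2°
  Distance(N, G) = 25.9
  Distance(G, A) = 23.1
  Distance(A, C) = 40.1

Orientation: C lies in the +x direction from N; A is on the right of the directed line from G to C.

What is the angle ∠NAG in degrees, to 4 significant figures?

68.42°

Checks: NG at 30.20° ✓; |GA| = 23.10 ✓; |AC| = 40.10 ✓.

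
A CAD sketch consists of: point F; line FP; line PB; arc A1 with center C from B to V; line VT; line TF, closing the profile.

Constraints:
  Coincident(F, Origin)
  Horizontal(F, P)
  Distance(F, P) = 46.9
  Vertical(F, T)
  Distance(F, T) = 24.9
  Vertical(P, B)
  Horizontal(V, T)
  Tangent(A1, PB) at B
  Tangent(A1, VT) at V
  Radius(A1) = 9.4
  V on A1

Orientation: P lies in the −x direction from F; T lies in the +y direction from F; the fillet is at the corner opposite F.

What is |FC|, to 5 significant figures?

40.577

FT is vertical with |FT| = 24.9 and T on the +y side, so T = (0.0000, 24.900). The virtual corner opposite F is at (-46.900, 24.900). The tangent condition forces CB to be normal to PB and A1 meets VT tangentially, so CV is at right angles to VT, with radius 9.4, so the center C sits 9.4 in from both sides at C = (-37.500, 15.500). Then |FC| = |C − F| = 40.577.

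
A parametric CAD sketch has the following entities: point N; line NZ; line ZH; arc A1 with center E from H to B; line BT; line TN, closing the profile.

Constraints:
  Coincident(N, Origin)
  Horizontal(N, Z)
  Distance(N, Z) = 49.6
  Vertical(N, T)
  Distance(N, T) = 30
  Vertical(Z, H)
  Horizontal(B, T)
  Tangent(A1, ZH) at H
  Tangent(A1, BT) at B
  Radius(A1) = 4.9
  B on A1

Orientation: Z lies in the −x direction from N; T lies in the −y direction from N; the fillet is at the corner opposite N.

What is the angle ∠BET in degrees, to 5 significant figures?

83.744°

N is at the origin; NZ is horizontal with |NZ| = 49.6 and Z on the −x side, so Z = (-49.600, 0.0000). NT is vertical with |NT| = 30.0 and T on the −y side, so T = (0.0000, -30.000). The virtual corner opposite N is at (-49.600, -30.000). A1 meets ZH tangentially, so EH is at right angles to ZH and A1 meets BT tangentially, so EB is at right angles to BT, with radius 4.9, so the center E sits 4.9 in from both sides at E = (-44.700, -25.100). That places the tangent points at H = (-49.600, -25.100) on ZH and B = (-44.700, -30.000) on BT. Then cos ∠BET = EB·ET / (|EB||ET|), giving 83.744°.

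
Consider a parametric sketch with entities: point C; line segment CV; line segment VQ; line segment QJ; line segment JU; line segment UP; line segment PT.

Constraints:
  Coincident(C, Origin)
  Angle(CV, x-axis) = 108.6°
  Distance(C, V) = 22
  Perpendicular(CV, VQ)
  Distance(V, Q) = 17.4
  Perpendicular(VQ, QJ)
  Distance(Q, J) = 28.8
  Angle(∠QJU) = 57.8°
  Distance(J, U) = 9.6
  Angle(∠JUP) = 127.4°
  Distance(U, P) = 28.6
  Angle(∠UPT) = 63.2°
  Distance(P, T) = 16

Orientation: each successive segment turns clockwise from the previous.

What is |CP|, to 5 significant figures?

27.619

C is at the origin; CV runs at 108.6° with length 22.0, so V = (-7.0171, 20.851). CV ⟂ VQ, so VQ runs at 18.600°; with |VQ| = 17.4, Q = (9.4741, 26.401). The perpendicularity gives QJ at right angles to VQ, so QJ runs at -71.400°; with |QJ| = 28.8, J = (18.660, -0.89493). ∠QJU = 57.8° gives JU at 166.40° from the x-axis; with |JU| = 9.6, U = (9.3293, 1.3624). ∠JUP = 127.4° gives UP at 113.80° from the x-axis; with |UP| = 28.6, P = (-2.2121, 27.530). Then |CP| = |P − C| = 27.619.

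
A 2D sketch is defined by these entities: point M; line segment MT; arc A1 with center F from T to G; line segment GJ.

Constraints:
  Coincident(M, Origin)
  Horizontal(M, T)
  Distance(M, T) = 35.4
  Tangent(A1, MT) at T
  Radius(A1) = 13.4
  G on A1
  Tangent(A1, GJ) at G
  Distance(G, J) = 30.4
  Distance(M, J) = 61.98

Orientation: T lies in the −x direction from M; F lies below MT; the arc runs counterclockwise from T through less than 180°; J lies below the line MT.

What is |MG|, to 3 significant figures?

51.2

M is at the origin; MT is horizontal with |MT| = 35.4 and T on the −x side, so T = (-35.4, 0.00). Tangency of A1 to MT means the radius FT is perpendicular to MT, so F = T + (0, -13.4) = (-35.4, -13.4). Since FG ⟂ GJ (tangency), |FJ| = √(13.4² + 30.4²) = 33.2 regardless of where G sits on A1. So J lies on both circle(M, 61.98) and circle(F, 33.2); the below-MT intersection is J = (-41.5, -46.1). G is the foot of the tangent from J: G = (-48.4, -16.5).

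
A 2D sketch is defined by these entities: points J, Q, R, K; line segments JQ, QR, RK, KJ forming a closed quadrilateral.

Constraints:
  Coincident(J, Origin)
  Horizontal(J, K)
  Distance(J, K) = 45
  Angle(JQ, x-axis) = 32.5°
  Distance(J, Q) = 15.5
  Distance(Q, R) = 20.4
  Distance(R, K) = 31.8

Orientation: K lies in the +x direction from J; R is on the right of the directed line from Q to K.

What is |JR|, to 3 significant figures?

19.6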